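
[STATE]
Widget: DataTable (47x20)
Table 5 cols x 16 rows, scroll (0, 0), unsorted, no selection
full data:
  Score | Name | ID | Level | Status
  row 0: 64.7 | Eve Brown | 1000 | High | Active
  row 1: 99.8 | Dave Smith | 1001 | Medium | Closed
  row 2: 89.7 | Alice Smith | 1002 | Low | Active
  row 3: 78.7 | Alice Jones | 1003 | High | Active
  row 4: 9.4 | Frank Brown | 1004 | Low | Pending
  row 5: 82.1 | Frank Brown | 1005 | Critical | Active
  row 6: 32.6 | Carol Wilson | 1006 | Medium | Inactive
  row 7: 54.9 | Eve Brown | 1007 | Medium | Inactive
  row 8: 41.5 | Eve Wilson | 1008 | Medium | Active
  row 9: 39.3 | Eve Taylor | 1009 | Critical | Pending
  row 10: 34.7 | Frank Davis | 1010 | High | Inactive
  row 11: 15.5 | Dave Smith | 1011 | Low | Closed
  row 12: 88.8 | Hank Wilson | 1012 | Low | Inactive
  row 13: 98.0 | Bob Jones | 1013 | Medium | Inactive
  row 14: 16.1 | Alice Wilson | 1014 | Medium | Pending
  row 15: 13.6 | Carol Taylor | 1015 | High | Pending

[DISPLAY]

Score│Name        │ID  │Level   │Status        
─────┼────────────┼────┼────────┼────────      
64.7 │Eve Brown   │1000│High    │Active        
99.8 │Dave Smith  │1001│Medium  │Closed        
89.7 │Alice Smith │1002│Low     │Active        
78.7 │Alice Jones │1003│High    │Active        
9.4  │Frank Brown │1004│Low     │Pending       
82.1 │Frank Brown │1005│Critical│Active        
32.6 │Carol Wilson│1006│Medium  │Inactive      
54.9 │Eve Brown   │1007│Medium  │Inactive      
41.5 │Eve Wilson  │1008│Medium  │Active        
39.3 │Eve Taylor  │1009│Critical│Pending       
34.7 │Frank Davis │1010│High    │Inactive      
15.5 │Dave Smith  │1011│Low     │Closed        
88.8 │Hank Wilson │1012│Low     │Inactive      
98.0 │Bob Jones   │1013│Medium  │Inactive      
16.1 │Alice Wilson│1014│Medium  │Pending       
13.6 │Carol Taylor│1015│High    │Pending       
                                               
                                               


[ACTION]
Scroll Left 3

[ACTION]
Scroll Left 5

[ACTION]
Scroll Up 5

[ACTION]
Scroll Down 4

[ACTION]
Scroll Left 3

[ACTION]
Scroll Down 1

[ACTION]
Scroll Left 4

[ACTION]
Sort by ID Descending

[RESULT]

Score│Name        │ID ▼│Level   │Status        
─────┼────────────┼────┼────────┼────────      
13.6 │Carol Taylor│1015│High    │Pending       
16.1 │Alice Wilson│1014│Medium  │Pending       
98.0 │Bob Jones   │1013│Medium  │Inactive      
88.8 │Hank Wilson │1012│Low     │Inactive      
15.5 │Dave Smith  │1011│Low     │Closed        
34.7 │Frank Davis │1010│High    │Inactive      
39.3 │Eve Taylor  │1009│Critical│Pending       
41.5 │Eve Wilson  │1008│Medium  │Active        
54.9 │Eve Brown   │1007│Medium  │Inactive      
32.6 │Carol Wilson│1006│Medium  │Inactive      
82.1 │Frank Brown │1005│Critical│Active        
9.4  │Frank Brown │1004│Low     │Pending       
78.7 │Alice Jones │1003│High    │Active        
89.7 │Alice Smith │1002│Low     │Active        
99.8 │Dave Smith  │1001│Medium  │Closed        
64.7 │Eve Brown   │1000│High    │Active        
                                               
                                               


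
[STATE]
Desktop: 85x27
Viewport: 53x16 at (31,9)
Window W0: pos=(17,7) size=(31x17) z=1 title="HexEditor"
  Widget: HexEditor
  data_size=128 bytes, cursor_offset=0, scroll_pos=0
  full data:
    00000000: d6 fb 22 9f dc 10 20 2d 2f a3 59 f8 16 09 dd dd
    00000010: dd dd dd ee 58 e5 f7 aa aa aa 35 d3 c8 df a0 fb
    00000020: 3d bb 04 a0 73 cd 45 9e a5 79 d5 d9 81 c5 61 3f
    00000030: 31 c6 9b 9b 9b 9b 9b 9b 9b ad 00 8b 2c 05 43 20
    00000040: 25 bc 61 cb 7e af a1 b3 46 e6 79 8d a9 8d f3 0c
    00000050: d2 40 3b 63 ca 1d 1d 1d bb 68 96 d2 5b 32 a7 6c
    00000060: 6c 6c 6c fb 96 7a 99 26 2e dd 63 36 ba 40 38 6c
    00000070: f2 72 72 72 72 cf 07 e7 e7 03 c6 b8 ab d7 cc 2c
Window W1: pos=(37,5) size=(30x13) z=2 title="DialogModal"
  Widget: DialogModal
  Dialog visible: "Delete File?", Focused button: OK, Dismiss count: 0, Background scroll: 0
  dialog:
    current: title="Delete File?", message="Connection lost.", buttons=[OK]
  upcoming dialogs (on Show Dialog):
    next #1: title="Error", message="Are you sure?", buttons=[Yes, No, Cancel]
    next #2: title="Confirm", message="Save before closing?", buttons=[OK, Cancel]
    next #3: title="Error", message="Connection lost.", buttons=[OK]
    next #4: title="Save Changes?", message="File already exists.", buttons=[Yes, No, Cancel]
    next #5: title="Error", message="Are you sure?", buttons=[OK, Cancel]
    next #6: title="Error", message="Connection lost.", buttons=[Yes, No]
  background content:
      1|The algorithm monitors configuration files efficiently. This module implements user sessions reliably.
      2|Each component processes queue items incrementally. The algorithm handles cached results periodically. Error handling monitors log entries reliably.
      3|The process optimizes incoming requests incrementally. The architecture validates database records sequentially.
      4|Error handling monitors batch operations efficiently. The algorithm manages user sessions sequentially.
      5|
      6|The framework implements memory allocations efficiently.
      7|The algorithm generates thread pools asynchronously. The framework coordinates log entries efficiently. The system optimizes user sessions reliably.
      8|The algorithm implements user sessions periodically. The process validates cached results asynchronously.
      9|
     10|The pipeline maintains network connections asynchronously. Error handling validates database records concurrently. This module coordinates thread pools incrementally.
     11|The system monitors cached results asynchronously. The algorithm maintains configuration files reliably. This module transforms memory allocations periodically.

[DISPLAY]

──────┃Each component processes que┃                 
fb 22 ┃The ┌──────────────────┐comi┃                 
dd dd ┃Erro│   Delete File?   │batc┃                 
bb 04 ┃    │ Connection lost. │    ┃                 
c6 9b ┃The │       [OK]       │ mem┃                 
bc 61 ┃The └──────────────────┘thre┃                 
40 3b ┃The algorithm implements use┃                 
6c 6c ┃                            ┃                 
72 72 ┗━━━━━━━━━━━━━━━━━━━━━━━━━━━━┛                 
                ┃                                    
                ┃                                    
                ┃                                    
                ┃                                    
                ┃                                    
━━━━━━━━━━━━━━━━┛                                    
                                                     


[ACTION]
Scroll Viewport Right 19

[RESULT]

─────┃Each component processes que┃                  
b 22 ┃The ┌──────────────────┐comi┃                  
d dd ┃Erro│   Delete File?   │batc┃                  
b 04 ┃    │ Connection lost. │    ┃                  
6 9b ┃The │       [OK]       │ mem┃                  
c 61 ┃The └──────────────────┘thre┃                  
0 3b ┃The algorithm implements use┃                  
c 6c ┃                            ┃                  
2 72 ┗━━━━━━━━━━━━━━━━━━━━━━━━━━━━┛                  
               ┃                                     
               ┃                                     
               ┃                                     
               ┃                                     
               ┃                                     
━━━━━━━━━━━━━━━┛                                     
                                                     


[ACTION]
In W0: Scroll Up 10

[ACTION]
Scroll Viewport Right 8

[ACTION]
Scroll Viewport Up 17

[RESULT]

                                                     
                                                     
                                                     
                                                     
                                                     
     ┏━━━━━━━━━━━━━━━━━━━━━━━━━━━━┓                  
     ┃ DialogModal                ┃                  
━━━━━┠────────────────────────────┨                  
     ┃The algorithm monitors confi┃                  
─────┃Each component processes que┃                  
b 22 ┃The ┌──────────────────┐comi┃                  
d dd ┃Erro│   Delete File?   │batc┃                  
b 04 ┃    │ Connection lost. │    ┃                  
6 9b ┃The │       [OK]       │ mem┃                  
c 61 ┃The └──────────────────┘thre┃                  
0 3b ┃The algorithm implements use┃                  


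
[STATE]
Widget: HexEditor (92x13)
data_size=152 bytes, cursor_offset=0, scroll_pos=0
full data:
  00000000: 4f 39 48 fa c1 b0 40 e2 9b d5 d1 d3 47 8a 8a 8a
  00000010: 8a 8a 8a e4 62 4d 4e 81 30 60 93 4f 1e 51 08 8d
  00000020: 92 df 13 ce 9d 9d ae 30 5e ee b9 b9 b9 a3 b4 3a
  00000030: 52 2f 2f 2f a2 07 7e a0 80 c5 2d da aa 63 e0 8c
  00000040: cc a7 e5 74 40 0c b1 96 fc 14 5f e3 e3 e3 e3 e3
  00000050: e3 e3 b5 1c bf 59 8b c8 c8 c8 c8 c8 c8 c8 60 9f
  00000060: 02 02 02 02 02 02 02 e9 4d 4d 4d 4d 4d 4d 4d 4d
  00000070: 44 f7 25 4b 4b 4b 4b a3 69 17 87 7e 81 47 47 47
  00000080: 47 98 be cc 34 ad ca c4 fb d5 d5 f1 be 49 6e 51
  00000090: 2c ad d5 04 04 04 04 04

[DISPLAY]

00000000  4F 39 48 fa c1 b0 40 e2  9b d5 d1 d3 47 8a 8a 8a  |O9H...@.....G...|              
00000010  8a 8a 8a e4 62 4d 4e 81  30 60 93 4f 1e 51 08 8d  |....bMN.0`.O.Q..|              
00000020  92 df 13 ce 9d 9d ae 30  5e ee b9 b9 b9 a3 b4 3a  |.......0^......:|              
00000030  52 2f 2f 2f a2 07 7e a0  80 c5 2d da aa 63 e0 8c  |R///..~...-..c..|              
00000040  cc a7 e5 74 40 0c b1 96  fc 14 5f e3 e3 e3 e3 e3  |...t@....._.....|              
00000050  e3 e3 b5 1c bf 59 8b c8  c8 c8 c8 c8 c8 c8 60 9f  |.....Y........`.|              
00000060  02 02 02 02 02 02 02 e9  4d 4d 4d 4d 4d 4d 4d 4d  |........MMMMMMMM|              
00000070  44 f7 25 4b 4b 4b 4b a3  69 17 87 7e 81 47 47 47  |D.%KKKK.i..~.GGG|              
00000080  47 98 be cc 34 ad ca c4  fb d5 d5 f1 be 49 6e 51  |G...4........InQ|              
00000090  2c ad d5 04 04 04 04 04                           |,.......        |              
                                                                                            
                                                                                            
                                                                                            


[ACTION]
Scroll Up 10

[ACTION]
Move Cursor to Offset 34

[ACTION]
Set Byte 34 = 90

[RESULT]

00000000  4f 39 48 fa c1 b0 40 e2  9b d5 d1 d3 47 8a 8a 8a  |O9H...@.....G...|              
00000010  8a 8a 8a e4 62 4d 4e 81  30 60 93 4f 1e 51 08 8d  |....bMN.0`.O.Q..|              
00000020  92 df 90 ce 9d 9d ae 30  5e ee b9 b9 b9 a3 b4 3a  |.......0^......:|              
00000030  52 2f 2f 2f a2 07 7e a0  80 c5 2d da aa 63 e0 8c  |R///..~...-..c..|              
00000040  cc a7 e5 74 40 0c b1 96  fc 14 5f e3 e3 e3 e3 e3  |...t@....._.....|              
00000050  e3 e3 b5 1c bf 59 8b c8  c8 c8 c8 c8 c8 c8 60 9f  |.....Y........`.|              
00000060  02 02 02 02 02 02 02 e9  4d 4d 4d 4d 4d 4d 4d 4d  |........MMMMMMMM|              
00000070  44 f7 25 4b 4b 4b 4b a3  69 17 87 7e 81 47 47 47  |D.%KKKK.i..~.GGG|              
00000080  47 98 be cc 34 ad ca c4  fb d5 d5 f1 be 49 6e 51  |G...4........InQ|              
00000090  2c ad d5 04 04 04 04 04                           |,.......        |              
                                                                                            
                                                                                            
                                                                                            


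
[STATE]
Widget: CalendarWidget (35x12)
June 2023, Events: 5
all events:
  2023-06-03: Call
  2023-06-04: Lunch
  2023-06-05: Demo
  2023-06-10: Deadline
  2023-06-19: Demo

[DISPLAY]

             June 2023             
Mo Tu We Th Fr Sa Su               
          1  2  3*  4*             
 5*  6  7  8  9 10* 11             
12 13 14 15 16 17 18               
19* 20 21 22 23 24 25              
26 27 28 29 30                     
                                   
                                   
                                   
                                   
                                   


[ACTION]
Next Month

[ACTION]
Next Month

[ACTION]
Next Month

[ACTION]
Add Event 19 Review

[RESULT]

           September 2023          
Mo Tu We Th Fr Sa Su               
             1  2  3               
 4  5  6  7  8  9 10               
11 12 13 14 15 16 17               
18 19* 20 21 22 23 24              
25 26 27 28 29 30                  
                                   
                                   
                                   
                                   
                                   


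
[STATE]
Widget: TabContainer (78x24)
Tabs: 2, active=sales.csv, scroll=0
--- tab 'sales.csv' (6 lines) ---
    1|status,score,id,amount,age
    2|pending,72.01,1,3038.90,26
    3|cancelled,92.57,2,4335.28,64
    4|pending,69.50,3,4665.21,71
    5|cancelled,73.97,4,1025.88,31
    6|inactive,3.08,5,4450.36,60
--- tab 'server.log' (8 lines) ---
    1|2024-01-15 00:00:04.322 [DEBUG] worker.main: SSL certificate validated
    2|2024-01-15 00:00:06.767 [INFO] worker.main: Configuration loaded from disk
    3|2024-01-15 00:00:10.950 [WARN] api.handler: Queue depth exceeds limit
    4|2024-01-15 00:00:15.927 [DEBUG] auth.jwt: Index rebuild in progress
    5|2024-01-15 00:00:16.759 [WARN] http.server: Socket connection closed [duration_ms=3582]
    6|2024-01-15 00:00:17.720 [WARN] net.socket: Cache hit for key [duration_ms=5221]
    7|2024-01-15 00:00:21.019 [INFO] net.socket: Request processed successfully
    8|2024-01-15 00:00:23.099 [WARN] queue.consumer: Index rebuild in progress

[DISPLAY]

[sales.csv]│ server.log                                                       
──────────────────────────────────────────────────────────────────────────────
status,score,id,amount,age                                                    
pending,72.01,1,3038.90,26                                                    
cancelled,92.57,2,4335.28,64                                                  
pending,69.50,3,4665.21,71                                                    
cancelled,73.97,4,1025.88,31                                                  
inactive,3.08,5,4450.36,60                                                    
                                                                              
                                                                              
                                                                              
                                                                              
                                                                              
                                                                              
                                                                              
                                                                              
                                                                              
                                                                              
                                                                              
                                                                              
                                                                              
                                                                              
                                                                              
                                                                              


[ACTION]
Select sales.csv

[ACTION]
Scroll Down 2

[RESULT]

[sales.csv]│ server.log                                                       
──────────────────────────────────────────────────────────────────────────────
cancelled,92.57,2,4335.28,64                                                  
pending,69.50,3,4665.21,71                                                    
cancelled,73.97,4,1025.88,31                                                  
inactive,3.08,5,4450.36,60                                                    
                                                                              
                                                                              
                                                                              
                                                                              
                                                                              
                                                                              
                                                                              
                                                                              
                                                                              
                                                                              
                                                                              
                                                                              
                                                                              
                                                                              
                                                                              
                                                                              
                                                                              
                                                                              


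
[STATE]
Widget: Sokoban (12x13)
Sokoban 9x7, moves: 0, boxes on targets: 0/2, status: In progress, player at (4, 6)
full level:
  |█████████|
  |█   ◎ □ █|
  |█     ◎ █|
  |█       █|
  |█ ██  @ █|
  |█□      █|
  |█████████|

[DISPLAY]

█████████   
█   ◎ □ █   
█     ◎ █   
█       █   
█ ██  @ █   
█□      █   
█████████   
Moves: 0  0/
            
            
            
            
            


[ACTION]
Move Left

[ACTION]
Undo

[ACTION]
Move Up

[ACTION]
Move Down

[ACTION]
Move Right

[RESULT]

█████████   
█   ◎ □ █   
█     ◎ █   
█       █   
█ ██   @█   
█□      █   
█████████   
Moves: 3  0/
            
            
            
            
            


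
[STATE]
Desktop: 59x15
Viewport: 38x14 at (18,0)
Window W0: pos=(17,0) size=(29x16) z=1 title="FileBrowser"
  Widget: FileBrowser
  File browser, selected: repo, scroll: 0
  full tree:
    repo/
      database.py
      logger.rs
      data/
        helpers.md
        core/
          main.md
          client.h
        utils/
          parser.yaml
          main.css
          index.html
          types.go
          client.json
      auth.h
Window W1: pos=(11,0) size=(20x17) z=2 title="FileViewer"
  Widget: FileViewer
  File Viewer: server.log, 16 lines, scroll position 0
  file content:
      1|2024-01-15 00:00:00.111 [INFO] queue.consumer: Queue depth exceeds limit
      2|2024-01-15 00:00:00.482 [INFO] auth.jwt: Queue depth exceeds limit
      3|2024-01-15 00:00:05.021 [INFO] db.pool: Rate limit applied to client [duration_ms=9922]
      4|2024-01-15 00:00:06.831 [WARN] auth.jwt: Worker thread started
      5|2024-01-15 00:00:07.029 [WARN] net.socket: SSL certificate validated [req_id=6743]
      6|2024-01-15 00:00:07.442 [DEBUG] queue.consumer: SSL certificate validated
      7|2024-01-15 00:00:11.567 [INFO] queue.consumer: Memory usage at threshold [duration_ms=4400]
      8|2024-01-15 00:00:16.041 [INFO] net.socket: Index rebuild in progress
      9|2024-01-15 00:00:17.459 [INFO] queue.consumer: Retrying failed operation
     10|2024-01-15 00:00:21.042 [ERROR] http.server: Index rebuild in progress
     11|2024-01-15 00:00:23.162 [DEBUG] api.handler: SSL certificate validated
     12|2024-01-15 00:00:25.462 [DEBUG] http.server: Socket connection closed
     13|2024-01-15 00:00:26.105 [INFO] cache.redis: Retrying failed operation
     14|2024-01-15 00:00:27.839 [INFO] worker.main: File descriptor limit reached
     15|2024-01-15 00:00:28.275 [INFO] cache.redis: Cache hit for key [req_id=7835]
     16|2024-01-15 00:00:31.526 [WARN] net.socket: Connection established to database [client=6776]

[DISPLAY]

━━━━━━━━━━━━┓━━━━━━━━━━━━━━┓          
iewer       ┃              ┃          
────────────┨──────────────┨          
1-15 00:00:▲┃              ┃          
1-15 00:00:█┃py            ┃          
1-15 00:00:░┃              ┃          
1-15 00:00:░┃              ┃          
1-15 00:00:░┃              ┃          
1-15 00:00:░┃              ┃          
1-15 00:00:░┃              ┃          
1-15 00:00:░┃              ┃          
1-15 00:00:░┃              ┃          
1-15 00:00:░┃              ┃          
1-15 00:00:░┃              ┃          


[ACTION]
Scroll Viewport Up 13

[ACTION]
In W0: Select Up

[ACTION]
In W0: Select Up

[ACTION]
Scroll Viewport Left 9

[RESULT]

  ┏━━━━━━━━━━━━━━━━━━┓━━━━━━━━━━━━━━┓ 
  ┃ FileViewer       ┃              ┃ 
  ┠──────────────────┨──────────────┨ 
  ┃2024-01-15 00:00:▲┃              ┃ 
  ┃2024-01-15 00:00:█┃py            ┃ 
  ┃2024-01-15 00:00:░┃              ┃ 
  ┃2024-01-15 00:00:░┃              ┃ 
  ┃2024-01-15 00:00:░┃              ┃ 
  ┃2024-01-15 00:00:░┃              ┃ 
  ┃2024-01-15 00:00:░┃              ┃ 
  ┃2024-01-15 00:00:░┃              ┃ 
  ┃2024-01-15 00:00:░┃              ┃ 
  ┃2024-01-15 00:00:░┃              ┃ 
  ┃2024-01-15 00:00:░┃              ┃ 


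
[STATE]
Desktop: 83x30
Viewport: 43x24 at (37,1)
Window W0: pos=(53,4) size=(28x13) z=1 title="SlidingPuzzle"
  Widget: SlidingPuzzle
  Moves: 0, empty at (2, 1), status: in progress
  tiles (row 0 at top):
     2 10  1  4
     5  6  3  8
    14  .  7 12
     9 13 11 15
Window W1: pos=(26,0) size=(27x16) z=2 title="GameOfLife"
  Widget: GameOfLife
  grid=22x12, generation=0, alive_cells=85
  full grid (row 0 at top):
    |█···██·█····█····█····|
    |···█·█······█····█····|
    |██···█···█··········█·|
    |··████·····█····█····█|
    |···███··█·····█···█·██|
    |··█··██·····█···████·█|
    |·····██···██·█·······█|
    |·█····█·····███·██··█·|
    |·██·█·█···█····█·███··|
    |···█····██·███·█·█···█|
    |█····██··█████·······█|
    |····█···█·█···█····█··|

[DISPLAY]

e              ┃                           
───────────────┨                           
               ┃                           
··█····█····   ┃┏━━━━━━━━━━━━━━━━━━━━━━━━━━
··█····█····   ┃┃ SlidingPuzzle            
··········█·   ┃┠──────────────────────────
·█····█····█   ┃┃┌────┬────┬────┬────┐     
····█···█·██   ┃┃│  2 │ 10 │  1 │  4 │     
··█···████·█   ┃┃├────┼────┼────┼────┤     
██·█·······█   ┃┃│  5 │  6 │  3 │  8 │     
··███·██··█·   ┃┃├────┼────┼────┼────┤     
█····█·███··   ┃┃│ 14 │    │  7 │ 12 │     
·███·█·█···█   ┃┃├────┼────┼────┼────┤     
████·······█   ┃┃│  9 │ 13 │ 11 │ 15 │     
━━━━━━━━━━━━━━━┛┃└────┴────┴────┴────┘     
                ┗━━━━━━━━━━━━━━━━━━━━━━━━━━
                                           
                                           
                                           
                                           
                                           
                                           
                                           
                                           


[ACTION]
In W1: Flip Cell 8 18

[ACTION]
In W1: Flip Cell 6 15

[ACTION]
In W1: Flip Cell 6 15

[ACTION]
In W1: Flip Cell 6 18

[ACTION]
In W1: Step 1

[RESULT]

e              ┃                           
───────────────┨                           
               ┃                           
············   ┃┏━━━━━━━━━━━━━━━━━━━━━━━━━━
············   ┃┃ SlidingPuzzle            
············   ┃┠──────────────────────────
·········█·█   ┃┃┌────┬────┬────┬────┐     
·····██·█··█   ┃┃│  2 │ 10 │  1 │  4 │     
·███·······█   ┃┃├────┼────┼────┼────┤     
·█··██·····█   ┃┃│  5 │  6 │  3 │  8 │     
█·██████·██·   ┃┃├────┼────┼────┼────┤     
█····█·█··█·   ┃┃│ 14 │    │  7 │ 12 │     
···█····█·█·   ┃┃├────┼────┼────┼────┤     
··········█·   ┃┃│  9 │ 13 │ 11 │ 15 │     
━━━━━━━━━━━━━━━┛┃└────┴────┴────┴────┘     
                ┗━━━━━━━━━━━━━━━━━━━━━━━━━━
                                           
                                           
                                           
                                           
                                           
                                           
                                           
                                           


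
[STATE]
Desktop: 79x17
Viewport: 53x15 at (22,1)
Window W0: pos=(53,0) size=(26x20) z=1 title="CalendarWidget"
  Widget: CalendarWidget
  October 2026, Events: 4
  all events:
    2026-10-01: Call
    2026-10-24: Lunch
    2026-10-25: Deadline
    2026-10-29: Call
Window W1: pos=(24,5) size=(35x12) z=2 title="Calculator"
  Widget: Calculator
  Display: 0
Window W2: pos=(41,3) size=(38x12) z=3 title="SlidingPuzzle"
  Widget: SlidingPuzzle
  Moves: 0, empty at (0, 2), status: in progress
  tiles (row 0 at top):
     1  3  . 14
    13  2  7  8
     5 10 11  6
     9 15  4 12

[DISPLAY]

                               ┃ CalendarWidget      
                               ┠─────────────────────
                   ┏━━━━━━━━━━━━━━━━━━━━━━━━━━━━━━━━━
                   ┃ SlidingPuzzle                   
  ┏━━━━━━━━━━━━━━━━┠─────────────────────────────────
  ┃ Calculator     ┃┌────┬────┬────┬────┐            
  ┠────────────────┃│  1 │  3 │    │ 14 │            
  ┃                ┃├────┼────┼────┼────┤            
  ┃┌───┬───┬───┬───┃│ 13 │  2 │  7 │  8 │            
  ┃│ 7 │ 8 │ 9 │ ÷ ┃├────┼────┼────┼────┤            
  ┃├───┼───┼───┼───┃│  5 │ 10 │ 11 │  6 │            
  ┃│ 4 │ 5 │ 6 │ × ┃├────┼────┼────┼────┤            
  ┃├───┼───┼───┼───┃│  9 │ 15 │  4 │ 12 │            
  ┃│ 1 │ 2 │ 3 │ - ┗━━━━━━━━━━━━━━━━━━━━━━━━━━━━━━━━━
  ┃└───┴───┴───┴───┘                ┃                


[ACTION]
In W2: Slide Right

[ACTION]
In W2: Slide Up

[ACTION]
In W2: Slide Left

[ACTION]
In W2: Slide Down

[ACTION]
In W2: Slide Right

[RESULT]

                               ┃ CalendarWidget      
                               ┠─────────────────────
                   ┏━━━━━━━━━━━━━━━━━━━━━━━━━━━━━━━━━
                   ┃ SlidingPuzzle                   
  ┏━━━━━━━━━━━━━━━━┠─────────────────────────────────
  ┃ Calculator     ┃┌────┬────┬────┬────┐            
  ┠────────────────┃│  1 │    │  2 │ 14 │            
  ┃                ┃├────┼────┼────┼────┤            
  ┃┌───┬───┬───┬───┃│ 13 │  7 │  3 │  8 │            
  ┃│ 7 │ 8 │ 9 │ ÷ ┃├────┼────┼────┼────┤            
  ┃├───┼───┼───┼───┃│  5 │ 10 │ 11 │  6 │            
  ┃│ 4 │ 5 │ 6 │ × ┃├────┼────┼────┼────┤            
  ┃├───┼───┼───┼───┃│  9 │ 15 │  4 │ 12 │            
  ┃│ 1 │ 2 │ 3 │ - ┗━━━━━━━━━━━━━━━━━━━━━━━━━━━━━━━━━
  ┃└───┴───┴───┴───┘                ┃                


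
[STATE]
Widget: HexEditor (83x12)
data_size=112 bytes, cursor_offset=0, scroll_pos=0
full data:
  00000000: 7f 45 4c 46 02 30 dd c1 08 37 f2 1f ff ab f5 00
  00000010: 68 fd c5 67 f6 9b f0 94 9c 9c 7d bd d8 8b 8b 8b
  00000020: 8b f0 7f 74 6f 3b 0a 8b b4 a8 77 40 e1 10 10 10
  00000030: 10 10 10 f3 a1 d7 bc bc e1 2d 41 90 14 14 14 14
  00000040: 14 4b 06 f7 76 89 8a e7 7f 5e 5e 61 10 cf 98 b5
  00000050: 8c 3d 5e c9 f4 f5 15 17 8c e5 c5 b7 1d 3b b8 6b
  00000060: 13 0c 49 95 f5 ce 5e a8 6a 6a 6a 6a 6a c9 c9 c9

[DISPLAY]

00000000  7F 45 4c 46 02 30 dd c1  08 37 f2 1f ff ab f5 00  |.ELF.0...7......|     
00000010  68 fd c5 67 f6 9b f0 94  9c 9c 7d bd d8 8b 8b 8b  |h..g......}.....|     
00000020  8b f0 7f 74 6f 3b 0a 8b  b4 a8 77 40 e1 10 10 10  |...to;....w@....|     
00000030  10 10 10 f3 a1 d7 bc bc  e1 2d 41 90 14 14 14 14  |.........-A.....|     
00000040  14 4b 06 f7 76 89 8a e7  7f 5e 5e 61 10 cf 98 b5  |.K..v....^^a....|     
00000050  8c 3d 5e c9 f4 f5 15 17  8c e5 c5 b7 1d 3b b8 6b  |.=^..........;.k|     
00000060  13 0c 49 95 f5 ce 5e a8  6a 6a 6a 6a 6a c9 c9 c9  |..I...^.jjjjj...|     
                                                                                   
                                                                                   
                                                                                   
                                                                                   
                                                                                   


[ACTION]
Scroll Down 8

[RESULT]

00000060  13 0c 49 95 f5 ce 5e a8  6a 6a 6a 6a 6a c9 c9 c9  |..I...^.jjjjj...|     
                                                                                   
                                                                                   
                                                                                   
                                                                                   
                                                                                   
                                                                                   
                                                                                   
                                                                                   
                                                                                   
                                                                                   
                                                                                   


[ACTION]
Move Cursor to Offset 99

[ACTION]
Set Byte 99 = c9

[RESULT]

00000060  13 0c 49 C9 f5 ce 5e a8  6a 6a 6a 6a 6a c9 c9 c9  |..I...^.jjjjj...|     
                                                                                   
                                                                                   
                                                                                   
                                                                                   
                                                                                   
                                                                                   
                                                                                   
                                                                                   
                                                                                   
                                                                                   
                                                                                   


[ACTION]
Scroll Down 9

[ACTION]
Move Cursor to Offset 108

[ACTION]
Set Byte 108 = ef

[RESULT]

00000060  13 0c 49 c9 f5 ce 5e a8  6a 6a 6a 6a EF c9 c9 c9  |..I...^.jjjj....|     
                                                                                   
                                                                                   
                                                                                   
                                                                                   
                                                                                   
                                                                                   
                                                                                   
                                                                                   
                                                                                   
                                                                                   
                                                                                   


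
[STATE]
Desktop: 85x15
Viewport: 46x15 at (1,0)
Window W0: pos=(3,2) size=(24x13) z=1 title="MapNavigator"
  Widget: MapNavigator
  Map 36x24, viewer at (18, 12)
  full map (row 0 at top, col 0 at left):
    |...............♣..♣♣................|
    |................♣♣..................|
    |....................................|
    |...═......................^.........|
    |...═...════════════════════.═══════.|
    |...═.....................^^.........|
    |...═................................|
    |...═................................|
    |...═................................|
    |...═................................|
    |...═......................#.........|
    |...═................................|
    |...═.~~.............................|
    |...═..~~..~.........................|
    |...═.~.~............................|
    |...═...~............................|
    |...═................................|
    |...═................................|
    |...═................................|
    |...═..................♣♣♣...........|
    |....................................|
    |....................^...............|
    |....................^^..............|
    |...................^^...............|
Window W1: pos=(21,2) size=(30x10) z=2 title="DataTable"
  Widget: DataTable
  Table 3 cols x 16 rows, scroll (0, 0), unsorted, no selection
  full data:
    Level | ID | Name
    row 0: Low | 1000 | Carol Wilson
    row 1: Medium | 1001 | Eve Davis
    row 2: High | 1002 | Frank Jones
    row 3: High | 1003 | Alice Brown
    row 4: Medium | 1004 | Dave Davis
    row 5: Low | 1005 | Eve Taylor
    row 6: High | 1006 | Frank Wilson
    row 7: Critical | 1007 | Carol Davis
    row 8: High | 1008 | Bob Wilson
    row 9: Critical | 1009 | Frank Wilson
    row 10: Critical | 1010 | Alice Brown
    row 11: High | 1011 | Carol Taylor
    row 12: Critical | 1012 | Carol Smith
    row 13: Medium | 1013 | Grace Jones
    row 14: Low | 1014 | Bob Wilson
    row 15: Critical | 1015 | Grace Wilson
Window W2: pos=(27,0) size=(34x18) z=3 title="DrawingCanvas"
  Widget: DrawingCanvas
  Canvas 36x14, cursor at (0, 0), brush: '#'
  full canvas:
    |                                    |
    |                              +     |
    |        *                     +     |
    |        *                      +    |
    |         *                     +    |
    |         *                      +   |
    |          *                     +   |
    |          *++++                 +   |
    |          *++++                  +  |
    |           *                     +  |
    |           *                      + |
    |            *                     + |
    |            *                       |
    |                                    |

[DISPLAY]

                          ┏━━━━━━━━━━━━━━━━━━━
                          ┃ DrawingCanvas     
  ┏━━━━━━━━━━━━━━━━━┏━━━━━┠───────────────────
  ┃ MapNavigator    ┃ Data┃+                  
  ┠─────────────────┠─────┃                   
  ┃.................┃Level┃        *          
  ┃.................┃─────┃        *          
  ┃.................┃Low  ┃         *         
  ┃.................┃Mediu┃         *         
  ┃...........@.....┃High ┃          *        
  ┃~..~.............┃High ┃          *++++    
  ┃~................┗━━━━━┃          *++++    
  ┃~.....................┃┃           *       
  ┃......................┃┃           *       
  ┗━━━━━━━━━━━━━━━━━━━━━━┛┃            *      


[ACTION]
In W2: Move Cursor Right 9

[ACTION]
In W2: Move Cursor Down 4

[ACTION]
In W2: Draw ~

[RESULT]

                          ┏━━━━━━━━━━━━━━━━━━━
                          ┃ DrawingCanvas     
  ┏━━━━━━━━━━━━━━━━━┏━━━━━┠───────────────────
  ┃ MapNavigator    ┃ Data┃                   
  ┠─────────────────┠─────┃                   
  ┃.................┃Level┃        *          
  ┃.................┃─────┃        *          
  ┃.................┃Low  ┃         ~         
  ┃.................┃Mediu┃         *         
  ┃...........@.....┃High ┃          *        
  ┃~..~.............┃High ┃          *++++    
  ┃~................┗━━━━━┃          *++++    
  ┃~.....................┃┃           *       
  ┃......................┃┃           *       
  ┗━━━━━━━━━━━━━━━━━━━━━━┛┃            *      
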